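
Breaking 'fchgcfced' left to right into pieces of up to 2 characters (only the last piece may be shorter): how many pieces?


'fchgcfced' has 9 characters.
Chunking with max size 2:
  Chunk 1: 'fc' (positions 0-1)
  Chunk 2: 'hg' (positions 2-3)
  Chunk 3: 'cf' (positions 4-5)
  Chunk 4: 'ce' (positions 6-7)
  Chunk 5: 'd' (positions 8-8)
Total chunks: ceil(9 / 2) = 5

5


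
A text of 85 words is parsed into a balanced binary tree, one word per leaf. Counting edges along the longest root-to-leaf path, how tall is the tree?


In a balanced binary tree with n leaves the deepest leaf is ceil(log2(n)) edges below the root.
log2(85) = 6.4094
ceil(6.4094) = 7
height (edges) = 7

7


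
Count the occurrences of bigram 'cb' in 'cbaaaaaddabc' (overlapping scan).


Scanning 'cbaaaaaddabc' for bigram 'cb':
  Position 0: 'cb' -> MATCH
  Position 1: 'ba' -> no
  Position 2: 'aa' -> no
  Position 3: 'aa' -> no
  Position 4: 'aa' -> no
  Position 5: 'aa' -> no
  Position 6: 'ad' -> no
  Position 7: 'dd' -> no
  Position 8: 'da' -> no
  Position 9: 'ab' -> no
  Position 10: 'bc' -> no
Total matches: 1

1


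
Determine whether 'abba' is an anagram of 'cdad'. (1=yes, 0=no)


Sort characters of 'abba': 'aabb'
Sort characters of 'cdad': 'acdd'
Sorted forms differ -> they are NOT anagrams
Result: 0

0


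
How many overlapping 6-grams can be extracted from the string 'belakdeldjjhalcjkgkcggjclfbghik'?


String 'belakdeldjjhalcjkgkcggjclfbghik' has length L = 31.
Number of overlapping n-grams = L - n + 1
Substituting: 31 - 6 + 1 = 26

26


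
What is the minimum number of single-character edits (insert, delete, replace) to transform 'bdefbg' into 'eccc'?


Building DP table for s1='bdefbg' (len 6) and s2='eccc' (len 4):
       e  c  c  c
    0  1  2  3  4
  b 1  1  2  3  4
  d 2  2  2  3  4
  e 3  2  3  3  4
  f 4  3  3  4  4
  b 5  4  4  4  5
  g 6  5  5  5  5
Edit distance = dp[6][4] = 5

5


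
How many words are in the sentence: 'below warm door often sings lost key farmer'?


Counting words by splitting on spaces:
  Word 1: 'below'
  Word 2: 'warm'
  Word 3: 'door'
  Word 4: 'often'
  Word 5: 'sings'
  Word 6: 'lost'
  Word 7: 'key'
  Word 8: 'farmer'
Total words: 8

8


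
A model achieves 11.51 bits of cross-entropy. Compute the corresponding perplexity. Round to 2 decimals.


Perplexity formula: PP = 2^H
H = 11.51
PP = 2^11.51
Decompose: 2^11.51 = 2^11 * 2^0.51
2^11 = 2048, 2^0.51 ~ 1.4240502
PP ~ 2048 * 1.4240502 = 2916.4548096
Rounded to 2 decimals: 2916.45

2916.45


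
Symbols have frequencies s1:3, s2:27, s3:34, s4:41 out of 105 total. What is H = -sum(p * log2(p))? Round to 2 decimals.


Computing entropy H = -sum(p_i * log2(p_i)):
  s1: p = 3/105 = 0.0286, -p*log2(p) = 0.1466
  s2: p = 27/105 = 0.2571, -p*log2(p) = 0.5038
  s3: p = 34/105 = 0.3238, -p*log2(p) = 0.5268
  s4: p = 41/105 = 0.3905, -p*log2(p) = 0.5298
H = sum of terms = 1.7070
Rounded to 2 decimals: 1.71

1.71


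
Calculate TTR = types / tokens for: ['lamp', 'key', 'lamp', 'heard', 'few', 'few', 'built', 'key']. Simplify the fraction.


Tokens: 8
Unique types: ('built', 'few', 'heard', 'key', 'lamp') = 5
TTR = 5/8
Already in lowest terms.

5/8


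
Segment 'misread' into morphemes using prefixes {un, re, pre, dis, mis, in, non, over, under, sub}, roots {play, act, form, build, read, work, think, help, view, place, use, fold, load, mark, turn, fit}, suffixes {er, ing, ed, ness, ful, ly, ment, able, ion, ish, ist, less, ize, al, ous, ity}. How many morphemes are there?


Segmenting 'misread' against the inventory:
  'mis' -> prefix (morpheme 1)
  'read' -> root (morpheme 2)
Total morphemes: 2

2


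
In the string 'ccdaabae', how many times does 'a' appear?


Scanning 'ccdaabae' for 'a':
  Position 3: 'a' -> MATCH (count: 1)
  Position 4: 'a' -> MATCH (count: 2)
  Position 6: 'a' -> MATCH (count: 3)
Total occurrences of 'a': 3

3


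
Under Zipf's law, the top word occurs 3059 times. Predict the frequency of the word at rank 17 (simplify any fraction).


Zipf's law: freq(rank) = f1 / rank
f1 = 3059, rank = 17
freq = 3059 / 17
GCD(3059, 17) = 1
Simplified: 3059/17

3059/17


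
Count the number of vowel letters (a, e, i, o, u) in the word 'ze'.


Scanning each character of 'ze':
  Position 1: 'z' -> consonant (running count: 0)
  Position 2: 'e' -> vowel (running count: 1)
Total vowels: 1

1


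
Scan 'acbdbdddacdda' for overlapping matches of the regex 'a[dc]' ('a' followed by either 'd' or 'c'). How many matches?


Pattern: a[dc] means 'a' followed by either 'd' or 'c'.
Scanning 'acbdbdddacdda' position-by-position:
  Pos 0: window 'ac' -> MATCH
  Pos 1: window 'cb' -> no
  Pos 2: window 'bd' -> no
  Pos 3: window 'db' -> no
  Pos 4: window 'bd' -> no
  Pos 5: window 'dd' -> no
  Pos 6: window 'dd' -> no
  Pos 7: window 'da' -> no
  Pos 8: window 'ac' -> MATCH
  Pos 9: window 'cd' -> no
  Pos 10: window 'dd' -> no
  Pos 11: window 'da' -> no
  Pos 12: window 'a' -> no
Total matches: 2

2


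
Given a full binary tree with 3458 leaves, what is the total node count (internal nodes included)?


Leaf nodes (terminals): 3458
Internal nodes = n - 1 = 3458 - 1 = 3457
Total = leaves + internal = 3458 + 3457 = 6915

6915


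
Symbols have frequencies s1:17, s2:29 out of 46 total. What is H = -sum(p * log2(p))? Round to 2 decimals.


Computing entropy H = -sum(p_i * log2(p_i)):
  s1: p = 17/46 = 0.3696, -p*log2(p) = 0.5307
  s2: p = 29/46 = 0.6304, -p*log2(p) = 0.4196
H = sum of terms = 0.9503
Rounded to 2 decimals: 0.95

0.95


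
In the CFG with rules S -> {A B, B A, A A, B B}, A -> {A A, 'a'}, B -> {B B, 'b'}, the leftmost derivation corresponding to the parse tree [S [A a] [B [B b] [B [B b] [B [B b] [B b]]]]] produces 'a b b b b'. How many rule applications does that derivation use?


Every bracketed nonterminal node [X ...] in the tree is produced by exactly one rule application.
Reading the tree off as a leftmost derivation:
  Step 1: S  =>  A B   (applied S -> A B)
  Step 2: A B  =>  a B   (applied A -> a)
  Step 3: a B  =>  a B B   (applied B -> B B)
  Step 4: a B B  =>  a b B   (applied B -> b)
  Step 5: a b B  =>  a b B B   (applied B -> B B)
  Step 6: a b B B  =>  a b b B   (applied B -> b)
  Step 7: a b b B  =>  a b b B B   (applied B -> B B)
  Step 8: a b b B B  =>  a b b b B   (applied B -> b)
  Step 9: a b b b B  =>  a b b b b   (applied B -> b)
Final yield: a b b b b
Total rewrite steps: 9

9


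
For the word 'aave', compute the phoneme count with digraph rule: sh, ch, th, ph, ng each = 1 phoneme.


Parsing 'aave' greedily, digraphs first:
  'a' -> vowel phoneme (phonemes so far: 1)
  'a' -> vowel phoneme (phonemes so far: 2)
  'v' -> consonant phoneme (phonemes so far: 3)
  'e' -> vowel phoneme (phonemes so far: 4)
Total phonemes: 4

4


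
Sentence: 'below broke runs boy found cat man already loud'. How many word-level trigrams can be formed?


Word trigrams from [9] words:
  Trigram 1: (below broke runs)
  Trigram 2: (broke runs boy)
  Trigram 3: (runs boy found)
  Trigram 4: (boy found cat)
  Trigram 5: (found cat man)
  Trigram 6: (cat man already)
  Trigram 7: (man already loud)
Total word trigrams: 9 - 2 = 7

7


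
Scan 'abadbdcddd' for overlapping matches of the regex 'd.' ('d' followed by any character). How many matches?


Pattern: d. means 'd' followed by any character.
Scanning 'abadbdcddd' position-by-position:
  Pos 0: window 'ab' -> no
  Pos 1: window 'ba' -> no
  Pos 2: window 'ad' -> no
  Pos 3: window 'db' -> MATCH
  Pos 4: window 'bd' -> no
  Pos 5: window 'dc' -> MATCH
  Pos 6: window 'cd' -> no
  Pos 7: window 'dd' -> MATCH
  Pos 8: window 'dd' -> MATCH
  Pos 9: window 'd' -> no
Total matches: 4

4


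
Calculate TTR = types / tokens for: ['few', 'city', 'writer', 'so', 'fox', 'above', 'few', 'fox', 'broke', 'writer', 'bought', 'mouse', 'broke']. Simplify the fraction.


Tokens: 13
Unique types: ('above', 'bought', 'broke', 'city', 'few', 'fox', 'mouse', 'so', 'writer') = 9
TTR = 9/13
Already in lowest terms.

9/13


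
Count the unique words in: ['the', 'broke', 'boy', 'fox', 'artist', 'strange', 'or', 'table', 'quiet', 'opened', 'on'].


Listing all tokens and tracking unique types:
  Token 1: 'the' -> NEW (unique so far: 1)
  Token 2: 'broke' -> NEW (unique so far: 2)
  Token 3: 'boy' -> NEW (unique so far: 3)
  Token 4: 'fox' -> NEW (unique so far: 4)
  Token 5: 'artist' -> NEW (unique so far: 5)
  Token 6: 'strange' -> NEW (unique so far: 6)
  Token 7: 'or' -> NEW (unique so far: 7)
  Token 8: 'table' -> NEW (unique so far: 8)
  Token 9: 'quiet' -> NEW (unique so far: 9)
  Token 10: 'opened' -> NEW (unique so far: 10)
  Token 11: 'on' -> NEW (unique so far: 11)
Unique types: ('artist', 'boy', 'broke', 'fox', 'on', 'opened', 'or', 'quiet', 'strange', 'table', 'the')
Vocabulary size: 11

11


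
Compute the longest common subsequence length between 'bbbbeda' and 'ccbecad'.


DP table for LCS of 'bbbbeda' and 'ccbecad':
       c  c  b  e  c  a  d
    0  0  0  0  0  0  0  0
  b 0  0  0  1  1  1  1  1
  b 0  0  0  1  1  1  1  1
  b 0  0  0  1  1  1  1  1
  b 0  0  0  1  1  1  1  1
  e 0  0  0  1  2  2  2  2
  d 0  0  0  1  2  2  2  3
  a 0  0  0  1  2  2  3  3
LCS: 'bed'
LCS length = 3

3


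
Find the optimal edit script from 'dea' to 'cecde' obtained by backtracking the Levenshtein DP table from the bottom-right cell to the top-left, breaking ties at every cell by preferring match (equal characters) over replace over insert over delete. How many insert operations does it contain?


Edit distance = 4. Backtracking from cell (3, 5) with preference match > replace > insert > delete,
then listing the resulting alignment 'dea' -> 'cecde' left to right:
  Step 1: replace d->c
  Step 2: keep 'e'
  Step 3: insert 'c' [insertion #1]
  Step 4: insert 'd' [insertion #2]
  Step 5: replace a->e
Total insertions: 2

2


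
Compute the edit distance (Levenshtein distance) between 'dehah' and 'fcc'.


Building DP table for s1='dehah' (len 5) and s2='fcc' (len 3):
       f  c  c
    0  1  2  3
  d 1  1  2  3
  e 2  2  2  3
  h 3  3  3  3
  a 4  4  4  4
  h 5  5  5  5
Edit distance = dp[5][3] = 5

5


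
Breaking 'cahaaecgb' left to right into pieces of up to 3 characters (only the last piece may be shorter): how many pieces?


'cahaaecgb' has 9 characters.
Chunking with max size 3:
  Chunk 1: 'cah' (positions 0-2)
  Chunk 2: 'aae' (positions 3-5)
  Chunk 3: 'cgb' (positions 6-8)
Total chunks: ceil(9 / 3) = 3

3


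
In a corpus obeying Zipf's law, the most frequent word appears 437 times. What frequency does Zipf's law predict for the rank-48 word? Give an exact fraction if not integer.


Zipf's law: freq(rank) = f1 / rank
f1 = 437, rank = 48
freq = 437 / 48
GCD(437, 48) = 1
Simplified: 437/48

437/48


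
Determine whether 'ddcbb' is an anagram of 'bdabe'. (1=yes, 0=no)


Sort characters of 'ddcbb': 'bbcdd'
Sort characters of 'bdabe': 'abbde'
Sorted forms differ -> they are NOT anagrams
Result: 0

0


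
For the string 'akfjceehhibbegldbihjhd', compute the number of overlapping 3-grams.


String 'akfjceehhibbegldbihjhd' has length L = 22.
Number of overlapping n-grams = L - n + 1
Substituting: 22 - 3 + 1 = 20

20


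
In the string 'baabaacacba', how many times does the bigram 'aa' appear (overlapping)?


Scanning 'baabaacacba' for bigram 'aa':
  Position 0: 'ba' -> no
  Position 1: 'aa' -> MATCH
  Position 2: 'ab' -> no
  Position 3: 'ba' -> no
  Position 4: 'aa' -> MATCH
  Position 5: 'ac' -> no
  Position 6: 'ca' -> no
  Position 7: 'ac' -> no
  Position 8: 'cb' -> no
  Position 9: 'ba' -> no
Total matches: 2

2


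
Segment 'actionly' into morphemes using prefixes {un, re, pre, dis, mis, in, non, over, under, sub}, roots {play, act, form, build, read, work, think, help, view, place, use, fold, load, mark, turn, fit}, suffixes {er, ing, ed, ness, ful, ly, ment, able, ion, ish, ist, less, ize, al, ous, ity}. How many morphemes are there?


Segmenting 'actionly' against the inventory:
  'act' -> root (morpheme 1)
  'ion' -> suffix (morpheme 2)
  'ly' -> suffix (morpheme 3)
Total morphemes: 3

3


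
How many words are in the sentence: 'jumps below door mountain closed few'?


Counting words by splitting on spaces:
  Word 1: 'jumps'
  Word 2: 'below'
  Word 3: 'door'
  Word 4: 'mountain'
  Word 5: 'closed'
  Word 6: 'few'
Total words: 6

6


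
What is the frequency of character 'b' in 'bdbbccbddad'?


Scanning 'bdbbccbddad' for 'b':
  Position 0: 'b' -> MATCH (count: 1)
  Position 2: 'b' -> MATCH (count: 2)
  Position 3: 'b' -> MATCH (count: 3)
  Position 6: 'b' -> MATCH (count: 4)
Total occurrences of 'b': 4

4


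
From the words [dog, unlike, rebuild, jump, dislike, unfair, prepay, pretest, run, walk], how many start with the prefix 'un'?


Checking each word for prefix 'un':
  'dog' -> no (count: 0)
  'unlike' -> YES, starts with 'un' (count: 1)
  'rebuild' -> no (count: 1)
  'jump' -> no (count: 1)
  'dislike' -> no (count: 1)
  'unfair' -> YES, starts with 'un' (count: 2)
  'prepay' -> no (count: 2)
  'pretest' -> no (count: 2)
  'run' -> no (count: 2)
  'walk' -> no (count: 2)
Total with prefix 'un': 2

2


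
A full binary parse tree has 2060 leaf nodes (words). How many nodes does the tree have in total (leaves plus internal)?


Leaf nodes (terminals): 2060
Internal nodes = n - 1 = 2060 - 1 = 2059
Total = leaves + internal = 2060 + 2059 = 4119

4119


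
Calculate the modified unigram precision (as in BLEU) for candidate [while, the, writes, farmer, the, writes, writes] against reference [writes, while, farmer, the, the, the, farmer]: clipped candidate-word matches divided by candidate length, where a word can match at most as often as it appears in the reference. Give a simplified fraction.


Reference word counts: {'farmer': 2, 'the': 3, 'while': 1, 'writes': 1}
Checking each candidate word (with clipping):
  'while' -> in reference (ref count 1, used 1/1) -> match (matches: 1)
  'the' -> in reference (ref count 3, used 1/3) -> match (matches: 2)
  'writes' -> in reference (ref count 1, used 1/1) -> match (matches: 3)
  'farmer' -> in reference (ref count 2, used 1/2) -> match (matches: 4)
  'the' -> in reference (ref count 3, used 2/3) -> match (matches: 5)
  'writes' -> ref count 1 already used up (1/1) -> clipped, no match (matches: 5)
  'writes' -> ref count 1 already used up (1/1) -> clipped, no match (matches: 5)
Clipped matches: 5, Candidate length: 7
Precision = 5/7

5/7


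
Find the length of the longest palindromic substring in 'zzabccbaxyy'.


Scanning 'zzabccbaxyy' for palindromic substrings.
Substring at positions 2-7: 'abccba'.
Check: reverse('abccba') = 'abccba' -> palindrome confirmed.
Neighbouring characters ('z' / 'x') break symmetry, so it cannot extend further.
No longer palindromic substring exists; longest length = 6

6


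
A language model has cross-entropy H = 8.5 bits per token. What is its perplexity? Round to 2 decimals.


Perplexity formula: PP = 2^H
H = 8.5
PP = 2^8.5
Decompose: 2^8.5 = 2^8 * 2^0.5 = 2^8 * sqrt(2)
2^8 = 256, sqrt(2) ~ 1.4142136
PP ~ 256 * 1.4142136 = 362.0386816
Rounded to 2 decimals: 362.04

362.04


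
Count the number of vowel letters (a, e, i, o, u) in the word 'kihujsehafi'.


Scanning each character of 'kihujsehafi':
  Position 1: 'k' -> consonant (running count: 0)
  Position 2: 'i' -> vowel (running count: 1)
  Position 3: 'h' -> consonant (running count: 1)
  Position 4: 'u' -> vowel (running count: 2)
  Position 5: 'j' -> consonant (running count: 2)
  Position 6: 's' -> consonant (running count: 2)
  Position 7: 'e' -> vowel (running count: 3)
  Position 8: 'h' -> consonant (running count: 3)
  Position 9: 'a' -> vowel (running count: 4)
  Position 10: 'f' -> consonant (running count: 4)
  Position 11: 'i' -> vowel (running count: 5)
Total vowels: 5

5


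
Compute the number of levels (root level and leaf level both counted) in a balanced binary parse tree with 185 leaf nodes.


In a balanced binary tree with n leaves the deepest leaf is ceil(log2(n)) edges below the root,
so counting node levels inclusive of root and leaves gives ceil(log2(n)) + 1 levels.
log2(185) = 7.5314
ceil(7.5314) = 8
levels = 8 + 1 = 9

9


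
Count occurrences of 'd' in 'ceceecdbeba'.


Scanning 'ceceecdbeba' for 'd':
  Position 6: 'd' -> MATCH (count: 1)
Total occurrences of 'd': 1

1


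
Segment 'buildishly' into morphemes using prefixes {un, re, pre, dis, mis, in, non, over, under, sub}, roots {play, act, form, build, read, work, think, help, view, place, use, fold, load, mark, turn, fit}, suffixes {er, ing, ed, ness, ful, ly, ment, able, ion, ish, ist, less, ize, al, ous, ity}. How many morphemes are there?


Segmenting 'buildishly' against the inventory:
  'build' -> root (morpheme 1)
  'ish' -> suffix (morpheme 2)
  'ly' -> suffix (morpheme 3)
Total morphemes: 3

3


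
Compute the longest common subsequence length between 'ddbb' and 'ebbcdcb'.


DP table for LCS of 'ddbb' and 'ebbcdcb':
       e  b  b  c  d  c  b
    0  0  0  0  0  0  0  0
  d 0  0  0  0  0  1  1  1
  d 0  0  0  0  0  1  1  1
  b 0  0  1  1  1  1  1  2
  b 0  0  1  2  2  2  2  2
LCS: 'db'
LCS length = 2

2


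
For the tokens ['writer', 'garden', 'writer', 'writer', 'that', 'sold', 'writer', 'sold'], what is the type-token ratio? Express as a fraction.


Tokens: 8
Unique types: ('garden', 'sold', 'that', 'writer') = 4
TTR = 4/8
Simplify: divide both by 4 -> 1/2
TTR = 1/2

1/2


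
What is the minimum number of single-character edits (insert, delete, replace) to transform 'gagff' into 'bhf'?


Building DP table for s1='gagff' (len 5) and s2='bhf' (len 3):
       b  h  f
    0  1  2  3
  g 1  1  2  3
  a 2  2  2  3
  g 3  3  3  3
  f 4  4  4  3
  f 5  5  5  4
Edit distance = dp[5][3] = 4

4


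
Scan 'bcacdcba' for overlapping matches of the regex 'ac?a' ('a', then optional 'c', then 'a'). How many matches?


Pattern: ac?a means 'a', then optional 'c', then 'a'.
Scanning 'bcacdcba' position-by-position:
  Pos 0: window 'bca' -> no
  Pos 1: window 'cac' -> no
  Pos 2: window 'acd' -> no
  Pos 3: window 'cdc' -> no
  Pos 4: window 'dcb' -> no
  Pos 5: window 'cba' -> no
  Pos 6: window 'ba' -> no
  Pos 7: window 'a' -> no
Total matches: 0

0


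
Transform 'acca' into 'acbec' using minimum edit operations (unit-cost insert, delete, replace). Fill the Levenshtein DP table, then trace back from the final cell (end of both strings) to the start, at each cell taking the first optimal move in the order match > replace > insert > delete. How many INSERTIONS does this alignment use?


Edit distance = 3. Backtracking from cell (4, 5) with preference match > replace > insert > delete,
then listing the resulting alignment 'acca' -> 'acbec' left to right:
  Step 1: keep 'a'
  Step 2: keep 'c'
  Step 3: insert 'b' [insertion #1]
  Step 4: replace c->e
  Step 5: replace a->c
Total insertions: 1

1


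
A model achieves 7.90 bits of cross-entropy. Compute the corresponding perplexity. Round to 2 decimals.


Perplexity formula: PP = 2^H
H = 7.90
PP = 2^7.90
Decompose: 2^7.90 = 2^7 * 2^0.90
2^7 = 128, 2^0.90 ~ 1.8660660
PP ~ 128 * 1.8660660 = 238.8564480
Rounded to 2 decimals: 238.86

238.86


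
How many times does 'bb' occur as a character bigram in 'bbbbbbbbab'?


Scanning 'bbbbbbbbab' for bigram 'bb':
  Position 0: 'bb' -> MATCH
  Position 1: 'bb' -> MATCH
  Position 2: 'bb' -> MATCH
  Position 3: 'bb' -> MATCH
  Position 4: 'bb' -> MATCH
  Position 5: 'bb' -> MATCH
  Position 6: 'bb' -> MATCH
  Position 7: 'ba' -> no
  Position 8: 'ab' -> no
Total matches: 7

7


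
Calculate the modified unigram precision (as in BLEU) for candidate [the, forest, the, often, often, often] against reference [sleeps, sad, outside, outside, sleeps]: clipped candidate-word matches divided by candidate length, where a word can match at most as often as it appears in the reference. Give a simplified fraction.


Reference word counts: {'outside': 2, 'sad': 1, 'sleeps': 2}
Checking each candidate word (with clipping):
  'the' -> not in reference -> no match (matches: 0)
  'forest' -> not in reference -> no match (matches: 0)
  'the' -> not in reference -> no match (matches: 0)
  'often' -> not in reference -> no match (matches: 0)
  'often' -> not in reference -> no match (matches: 0)
  'often' -> not in reference -> no match (matches: 0)
Clipped matches: 0, Candidate length: 6
Precision = 0/6 = 0

0


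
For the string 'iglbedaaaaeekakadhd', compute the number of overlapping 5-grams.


String 'iglbedaaaaeekakadhd' has length L = 19.
Number of overlapping n-grams = L - n + 1
Substituting: 19 - 5 + 1 = 15

15


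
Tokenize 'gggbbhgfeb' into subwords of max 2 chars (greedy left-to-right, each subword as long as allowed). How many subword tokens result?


'gggbbhgfeb' has 10 characters.
Chunking with max size 2:
  Chunk 1: 'gg' (positions 0-1)
  Chunk 2: 'gb' (positions 2-3)
  Chunk 3: 'bh' (positions 4-5)
  Chunk 4: 'gf' (positions 6-7)
  Chunk 5: 'eb' (positions 8-9)
Total chunks: ceil(10 / 2) = 5

5


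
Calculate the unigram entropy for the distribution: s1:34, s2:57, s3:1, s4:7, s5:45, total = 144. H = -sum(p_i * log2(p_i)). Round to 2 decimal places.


Computing entropy H = -sum(p_i * log2(p_i)):
  s1: p = 34/144 = 0.2361, -p*log2(p) = 0.4917
  s2: p = 57/144 = 0.3958, -p*log2(p) = 0.5292
  s3: p = 1/144 = 0.0069, -p*log2(p) = 0.0498
  s4: p = 7/144 = 0.0486, -p*log2(p) = 0.2121
  s5: p = 45/144 = 0.3125, -p*log2(p) = 0.5244
H = sum of terms = 1.8072
Rounded to 2 decimals: 1.81

1.81


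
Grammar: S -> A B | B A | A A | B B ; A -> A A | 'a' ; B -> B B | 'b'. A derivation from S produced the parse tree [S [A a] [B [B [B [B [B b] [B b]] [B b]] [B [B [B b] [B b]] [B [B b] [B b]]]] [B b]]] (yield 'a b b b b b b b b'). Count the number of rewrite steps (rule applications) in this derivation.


Every bracketed nonterminal node [X ...] in the tree is produced by exactly one rule application.
Reading the tree off as a leftmost derivation:
  Step 1: S  =>  A B   (applied S -> A B)
  Step 2: A B  =>  a B   (applied A -> a)
  Step 3: a B  =>  a B B   (applied B -> B B)
  Step 4: a B B  =>  a B B B   (applied B -> B B)
  Step 5: a B B B  =>  a B B B B   (applied B -> B B)
  Step 6: a B B B B  =>  a B B B B B   (applied B -> B B)
  Step 7: a B B B B B  =>  a b B B B B   (applied B -> b)
  Step 8: a b B B B B  =>  a b b B B B   (applied B -> b)
  Step 9: a b b B B B  =>  a b b b B B   (applied B -> b)
  Step 10: a b b b B B  =>  a b b b B B B   (applied B -> B B)
  Step 11: a b b b B B B  =>  a b b b B B B B   (applied B -> B B)
  Step 12: a b b b B B B B  =>  a b b b b B B B   (applied B -> b)
  Step 13: a b b b b B B B  =>  a b b b b b B B   (applied B -> b)
  Step 14: a b b b b b B B  =>  a b b b b b B B B   (applied B -> B B)
  Step 15: a b b b b b B B B  =>  a b b b b b b B B   (applied B -> b)
  Step 16: a b b b b b b B B  =>  a b b b b b b b B   (applied B -> b)
  Step 17: a b b b b b b b B  =>  a b b b b b b b b   (applied B -> b)
Final yield: a b b b b b b b b
Total rewrite steps: 17

17


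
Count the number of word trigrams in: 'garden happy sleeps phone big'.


Word trigrams from [5] words:
  Trigram 1: (garden happy sleeps)
  Trigram 2: (happy sleeps phone)
  Trigram 3: (sleeps phone big)
Total word trigrams: 5 - 2 = 3

3


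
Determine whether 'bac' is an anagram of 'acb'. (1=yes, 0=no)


Sort characters of 'bac': 'abc'
Sort characters of 'acb': 'abc'
Sorted forms match -> they ARE anagrams
Result: 1

1


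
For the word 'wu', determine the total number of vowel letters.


Scanning each character of 'wu':
  Position 1: 'w' -> consonant (running count: 0)
  Position 2: 'u' -> vowel (running count: 1)
Total vowels: 1

1


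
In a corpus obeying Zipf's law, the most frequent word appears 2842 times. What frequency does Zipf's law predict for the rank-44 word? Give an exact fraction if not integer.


Zipf's law: freq(rank) = f1 / rank
f1 = 2842, rank = 44
freq = 2842 / 44
GCD(2842, 44) = 2
Simplified: 1421/22

1421/22


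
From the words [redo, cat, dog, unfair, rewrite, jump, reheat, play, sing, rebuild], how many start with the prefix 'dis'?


Checking each word for prefix 'dis':
  'redo' -> no (count: 0)
  'cat' -> no (count: 0)
  'dog' -> no (count: 0)
  'unfair' -> no (count: 0)
  'rewrite' -> no (count: 0)
  'jump' -> no (count: 0)
  'reheat' -> no (count: 0)
  'play' -> no (count: 0)
  'sing' -> no (count: 0)
  'rebuild' -> no (count: 0)
Total with prefix 'dis': 0

0


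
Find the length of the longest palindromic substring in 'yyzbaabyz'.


Scanning 'yyzbaabyz' for palindromic substrings.
Substring at positions 3-6: 'baab'.
Check: reverse('baab') = 'baab' -> palindrome confirmed.
Neighbouring characters ('z' / 'y') break symmetry, so it cannot extend further.
No longer palindromic substring exists; longest length = 4

4


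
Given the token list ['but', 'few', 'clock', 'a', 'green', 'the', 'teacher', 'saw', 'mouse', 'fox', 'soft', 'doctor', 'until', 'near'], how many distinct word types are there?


Listing all tokens and tracking unique types:
  Token 1: 'but' -> NEW (unique so far: 1)
  Token 2: 'few' -> NEW (unique so far: 2)
  Token 3: 'clock' -> NEW (unique so far: 3)
  Token 4: 'a' -> NEW (unique so far: 4)
  Token 5: 'green' -> NEW (unique so far: 5)
  Token 6: 'the' -> NEW (unique so far: 6)
  Token 7: 'teacher' -> NEW (unique so far: 7)
  Token 8: 'saw' -> NEW (unique so far: 8)
  Token 9: 'mouse' -> NEW (unique so far: 9)
  Token 10: 'fox' -> NEW (unique so far: 10)
  Token 11: 'soft' -> NEW (unique so far: 11)
  Token 12: 'doctor' -> NEW (unique so far: 12)
  Token 13: 'until' -> NEW (unique so far: 13)
  Token 14: 'near' -> NEW (unique so far: 14)
Unique types: ('a', 'but', 'clock', 'doctor', 'few', 'fox', 'green', 'mouse', 'near', 'saw', 'soft', 'teacher', 'the', 'until')
Vocabulary size: 14

14


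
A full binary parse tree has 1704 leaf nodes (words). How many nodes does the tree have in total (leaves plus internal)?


Leaf nodes (terminals): 1704
Internal nodes = n - 1 = 1704 - 1 = 1703
Total = leaves + internal = 1704 + 1703 = 3407

3407


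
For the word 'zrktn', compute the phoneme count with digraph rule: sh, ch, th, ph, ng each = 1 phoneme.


Parsing 'zrktn' greedily, digraphs first:
  'z' -> consonant phoneme (phonemes so far: 1)
  'r' -> consonant phoneme (phonemes so far: 2)
  'k' -> consonant phoneme (phonemes so far: 3)
  't' -> consonant phoneme (phonemes so far: 4)
  'n' -> consonant phoneme (phonemes so far: 5)
Total phonemes: 5

5


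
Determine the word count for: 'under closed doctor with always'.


Counting words by splitting on spaces:
  Word 1: 'under'
  Word 2: 'closed'
  Word 3: 'doctor'
  Word 4: 'with'
  Word 5: 'always'
Total words: 5

5


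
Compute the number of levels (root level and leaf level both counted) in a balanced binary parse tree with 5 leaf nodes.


In a balanced binary tree with n leaves the deepest leaf is ceil(log2(n)) edges below the root,
so counting node levels inclusive of root and leaves gives ceil(log2(n)) + 1 levels.
log2(5) = 2.3219
ceil(2.3219) = 3
levels = 3 + 1 = 4

4


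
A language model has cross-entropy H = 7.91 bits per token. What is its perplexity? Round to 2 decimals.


Perplexity formula: PP = 2^H
H = 7.91
PP = 2^7.91
Decompose: 2^7.91 = 2^7 * 2^0.91
2^7 = 128, 2^0.91 ~ 1.8790455
PP ~ 128 * 1.8790455 = 240.5178240
Rounded to 2 decimals: 240.52

240.52


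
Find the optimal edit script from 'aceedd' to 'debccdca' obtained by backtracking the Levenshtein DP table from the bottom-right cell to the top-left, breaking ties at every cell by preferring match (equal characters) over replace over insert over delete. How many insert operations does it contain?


Edit distance = 7. Backtracking from cell (6, 8) with preference match > replace > insert > delete,
then listing the resulting alignment 'aceedd' -> 'debccdca' left to right:
  Step 1: insert 'd' [insertion #1]
  Step 2: insert 'e' [insertion #2]
  Step 3: replace a->b
  Step 4: keep 'c'
  Step 5: replace e->c
  Step 6: replace e->d
  Step 7: replace d->c
  Step 8: replace d->a
Total insertions: 2

2


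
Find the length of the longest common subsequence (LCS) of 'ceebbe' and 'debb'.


DP table for LCS of 'ceebbe' and 'debb':
       d  e  b  b
    0  0  0  0  0
  c 0  0  0  0  0
  e 0  0  1  1  1
  e 0  0  1  1  1
  b 0  0  1  2  2
  b 0  0  1  2  3
  e 0  0  1  2  3
LCS: 'ebb'
LCS length = 3

3


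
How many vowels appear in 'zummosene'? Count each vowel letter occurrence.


Scanning each character of 'zummosene':
  Position 1: 'z' -> consonant (running count: 0)
  Position 2: 'u' -> vowel (running count: 1)
  Position 3: 'm' -> consonant (running count: 1)
  Position 4: 'm' -> consonant (running count: 1)
  Position 5: 'o' -> vowel (running count: 2)
  Position 6: 's' -> consonant (running count: 2)
  Position 7: 'e' -> vowel (running count: 3)
  Position 8: 'n' -> consonant (running count: 3)
  Position 9: 'e' -> vowel (running count: 4)
Total vowels: 4

4


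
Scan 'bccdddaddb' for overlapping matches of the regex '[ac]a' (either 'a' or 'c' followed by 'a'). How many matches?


Pattern: [ac]a means either 'a' or 'c' followed by 'a'.
Scanning 'bccdddaddb' position-by-position:
  Pos 0: window 'bc' -> no
  Pos 1: window 'cc' -> no
  Pos 2: window 'cd' -> no
  Pos 3: window 'dd' -> no
  Pos 4: window 'dd' -> no
  Pos 5: window 'da' -> no
  Pos 6: window 'ad' -> no
  Pos 7: window 'dd' -> no
  Pos 8: window 'db' -> no
  Pos 9: window 'b' -> no
Total matches: 0

0


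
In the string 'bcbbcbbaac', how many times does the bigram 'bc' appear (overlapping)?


Scanning 'bcbbcbbaac' for bigram 'bc':
  Position 0: 'bc' -> MATCH
  Position 1: 'cb' -> no
  Position 2: 'bb' -> no
  Position 3: 'bc' -> MATCH
  Position 4: 'cb' -> no
  Position 5: 'bb' -> no
  Position 6: 'ba' -> no
  Position 7: 'aa' -> no
  Position 8: 'ac' -> no
Total matches: 2

2


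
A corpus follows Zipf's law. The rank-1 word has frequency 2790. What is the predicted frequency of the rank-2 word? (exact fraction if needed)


Zipf's law: freq(rank) = f1 / rank
f1 = 2790, rank = 2
freq = 2790 / 2
= 1395

1395


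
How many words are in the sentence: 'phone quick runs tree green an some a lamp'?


Counting words by splitting on spaces:
  Word 1: 'phone'
  Word 2: 'quick'
  Word 3: 'runs'
  Word 4: 'tree'
  Word 5: 'green'
  Word 6: 'an'
  Word 7: 'some'
  Word 8: 'a'
  Word 9: 'lamp'
Total words: 9

9


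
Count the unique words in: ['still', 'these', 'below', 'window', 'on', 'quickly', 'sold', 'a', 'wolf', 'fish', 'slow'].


Listing all tokens and tracking unique types:
  Token 1: 'still' -> NEW (unique so far: 1)
  Token 2: 'these' -> NEW (unique so far: 2)
  Token 3: 'below' -> NEW (unique so far: 3)
  Token 4: 'window' -> NEW (unique so far: 4)
  Token 5: 'on' -> NEW (unique so far: 5)
  Token 6: 'quickly' -> NEW (unique so far: 6)
  Token 7: 'sold' -> NEW (unique so far: 7)
  Token 8: 'a' -> NEW (unique so far: 8)
  Token 9: 'wolf' -> NEW (unique so far: 9)
  Token 10: 'fish' -> NEW (unique so far: 10)
  Token 11: 'slow' -> NEW (unique so far: 11)
Unique types: ('a', 'below', 'fish', 'on', 'quickly', 'slow', 'sold', 'still', 'these', 'window', 'wolf')
Vocabulary size: 11

11


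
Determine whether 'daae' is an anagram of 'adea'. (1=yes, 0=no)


Sort characters of 'daae': 'aade'
Sort characters of 'adea': 'aade'
Sorted forms match -> they ARE anagrams
Result: 1

1


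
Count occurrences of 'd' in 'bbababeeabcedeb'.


Scanning 'bbababeeabcedeb' for 'd':
  Position 12: 'd' -> MATCH (count: 1)
Total occurrences of 'd': 1

1


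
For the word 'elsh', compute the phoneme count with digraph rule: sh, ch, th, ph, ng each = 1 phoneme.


Parsing 'elsh' greedily, digraphs first:
  'e' -> vowel phoneme (phonemes so far: 1)
  'l' -> consonant phoneme (phonemes so far: 2)
  'sh' -> digraph (1 consonant phoneme) (phonemes so far: 3)
Total phonemes: 3

3


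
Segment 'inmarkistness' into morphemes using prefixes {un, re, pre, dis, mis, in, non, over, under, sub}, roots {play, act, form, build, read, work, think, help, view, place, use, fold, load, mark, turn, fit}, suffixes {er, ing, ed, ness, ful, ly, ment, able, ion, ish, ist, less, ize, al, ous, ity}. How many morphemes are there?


Segmenting 'inmarkistness' against the inventory:
  'in' -> prefix (morpheme 1)
  'mark' -> root (morpheme 2)
  'ist' -> suffix (morpheme 3)
  'ness' -> suffix (morpheme 4)
Total morphemes: 4

4


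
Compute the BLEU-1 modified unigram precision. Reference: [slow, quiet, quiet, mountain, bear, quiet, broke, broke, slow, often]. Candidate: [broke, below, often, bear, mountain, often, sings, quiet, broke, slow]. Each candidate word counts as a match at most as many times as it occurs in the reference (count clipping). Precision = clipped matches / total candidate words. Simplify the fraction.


Reference word counts: {'bear': 1, 'broke': 2, 'mountain': 1, 'often': 1, 'quiet': 3, 'slow': 2}
Checking each candidate word (with clipping):
  'broke' -> in reference (ref count 2, used 1/2) -> match (matches: 1)
  'below' -> not in reference -> no match (matches: 1)
  'often' -> in reference (ref count 1, used 1/1) -> match (matches: 2)
  'bear' -> in reference (ref count 1, used 1/1) -> match (matches: 3)
  'mountain' -> in reference (ref count 1, used 1/1) -> match (matches: 4)
  'often' -> ref count 1 already used up (1/1) -> clipped, no match (matches: 4)
  'sings' -> not in reference -> no match (matches: 4)
  'quiet' -> in reference (ref count 3, used 1/3) -> match (matches: 5)
  'broke' -> in reference (ref count 2, used 2/2) -> match (matches: 6)
  'slow' -> in reference (ref count 2, used 1/2) -> match (matches: 7)
Clipped matches: 7, Candidate length: 10
Precision = 7/10

7/10


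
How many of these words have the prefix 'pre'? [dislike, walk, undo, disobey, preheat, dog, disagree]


Checking each word for prefix 'pre':
  'dislike' -> no (count: 0)
  'walk' -> no (count: 0)
  'undo' -> no (count: 0)
  'disobey' -> no (count: 0)
  'preheat' -> YES, starts with 'pre' (count: 1)
  'dog' -> no (count: 1)
  'disagree' -> no (count: 1)
Total with prefix 'pre': 1

1


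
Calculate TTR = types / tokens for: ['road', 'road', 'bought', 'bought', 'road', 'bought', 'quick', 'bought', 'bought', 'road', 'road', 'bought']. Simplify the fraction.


Tokens: 12
Unique types: ('bought', 'quick', 'road') = 3
TTR = 3/12
Simplify: divide both by 3 -> 1/4
TTR = 1/4

1/4


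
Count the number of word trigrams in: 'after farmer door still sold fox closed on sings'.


Word trigrams from [9] words:
  Trigram 1: (after farmer door)
  Trigram 2: (farmer door still)
  Trigram 3: (door still sold)
  Trigram 4: (still sold fox)
  Trigram 5: (sold fox closed)
  Trigram 6: (fox closed on)
  Trigram 7: (closed on sings)
Total word trigrams: 9 - 2 = 7

7


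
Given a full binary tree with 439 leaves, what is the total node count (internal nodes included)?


Leaf nodes (terminals): 439
Internal nodes = n - 1 = 439 - 1 = 438
Total = leaves + internal = 439 + 438 = 877

877


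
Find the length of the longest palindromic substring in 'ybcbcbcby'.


Scanning 'ybcbcbcby' for palindromic substrings.
Substring at positions 0-8: 'ybcbcbcby'.
Check: reverse('ybcbcbcby') = 'ybcbcbcby' -> palindrome confirmed.
No longer palindromic substring exists; longest length = 9

9


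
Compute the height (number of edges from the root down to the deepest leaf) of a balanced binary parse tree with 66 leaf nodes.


In a balanced binary tree with n leaves the deepest leaf is ceil(log2(n)) edges below the root.
log2(66) = 6.0444
ceil(6.0444) = 7
height (edges) = 7

7


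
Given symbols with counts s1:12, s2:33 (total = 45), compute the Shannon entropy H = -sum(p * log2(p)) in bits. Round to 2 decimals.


Computing entropy H = -sum(p_i * log2(p_i)):
  s1: p = 12/45 = 0.2667, -p*log2(p) = 0.5085
  s2: p = 33/45 = 0.7333, -p*log2(p) = 0.3281
H = sum of terms = 0.8366
Rounded to 2 decimals: 0.84

0.84


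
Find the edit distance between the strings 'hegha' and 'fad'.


Building DP table for s1='hegha' (len 5) and s2='fad' (len 3):
       f  a  d
    0  1  2  3
  h 1  1  2  3
  e 2  2  2  3
  g 3  3  3  3
  h 4  4  4  4
  a 5  5  4  5
Edit distance = dp[5][3] = 5

5


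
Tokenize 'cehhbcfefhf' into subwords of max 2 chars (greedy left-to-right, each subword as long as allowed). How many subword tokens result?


'cehhbcfefhf' has 11 characters.
Chunking with max size 2:
  Chunk 1: 'ce' (positions 0-1)
  Chunk 2: 'hh' (positions 2-3)
  Chunk 3: 'bc' (positions 4-5)
  Chunk 4: 'fe' (positions 6-7)
  Chunk 5: 'fh' (positions 8-9)
  Chunk 6: 'f' (positions 10-10)
Total chunks: ceil(11 / 2) = 6

6


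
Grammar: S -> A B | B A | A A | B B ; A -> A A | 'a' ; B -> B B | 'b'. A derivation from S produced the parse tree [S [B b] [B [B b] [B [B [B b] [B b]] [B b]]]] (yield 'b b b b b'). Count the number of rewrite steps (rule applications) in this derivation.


Every bracketed nonterminal node [X ...] in the tree is produced by exactly one rule application.
Reading the tree off as a leftmost derivation:
  Step 1: S  =>  B B   (applied S -> B B)
  Step 2: B B  =>  b B   (applied B -> b)
  Step 3: b B  =>  b B B   (applied B -> B B)
  Step 4: b B B  =>  b b B   (applied B -> b)
  Step 5: b b B  =>  b b B B   (applied B -> B B)
  Step 6: b b B B  =>  b b B B B   (applied B -> B B)
  Step 7: b b B B B  =>  b b b B B   (applied B -> b)
  Step 8: b b b B B  =>  b b b b B   (applied B -> b)
  Step 9: b b b b B  =>  b b b b b   (applied B -> b)
Final yield: b b b b b
Total rewrite steps: 9

9


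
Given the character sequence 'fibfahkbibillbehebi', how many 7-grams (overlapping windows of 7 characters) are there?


String 'fibfahkbibillbehebi' has length L = 19.
Number of overlapping n-grams = L - n + 1
Substituting: 19 - 7 + 1 = 13

13


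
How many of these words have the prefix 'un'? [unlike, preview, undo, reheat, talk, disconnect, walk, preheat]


Checking each word for prefix 'un':
  'unlike' -> YES, starts with 'un' (count: 1)
  'preview' -> no (count: 1)
  'undo' -> YES, starts with 'un' (count: 2)
  'reheat' -> no (count: 2)
  'talk' -> no (count: 2)
  'disconnect' -> no (count: 2)
  'walk' -> no (count: 2)
  'preheat' -> no (count: 2)
Total with prefix 'un': 2

2


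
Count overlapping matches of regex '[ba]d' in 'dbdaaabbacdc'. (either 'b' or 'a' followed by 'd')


Pattern: [ba]d means either 'b' or 'a' followed by 'd'.
Scanning 'dbdaaabbacdc' position-by-position:
  Pos 0: window 'db' -> no
  Pos 1: window 'bd' -> MATCH
  Pos 2: window 'da' -> no
  Pos 3: window 'aa' -> no
  Pos 4: window 'aa' -> no
  Pos 5: window 'ab' -> no
  Pos 6: window 'bb' -> no
  Pos 7: window 'ba' -> no
  Pos 8: window 'ac' -> no
  Pos 9: window 'cd' -> no
  Pos 10: window 'dc' -> no
  Pos 11: window 'c' -> no
Total matches: 1

1


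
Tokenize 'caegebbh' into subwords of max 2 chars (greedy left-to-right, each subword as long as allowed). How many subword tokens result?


'caegebbh' has 8 characters.
Chunking with max size 2:
  Chunk 1: 'ca' (positions 0-1)
  Chunk 2: 'eg' (positions 2-3)
  Chunk 3: 'eb' (positions 4-5)
  Chunk 4: 'bh' (positions 6-7)
Total chunks: ceil(8 / 2) = 4

4


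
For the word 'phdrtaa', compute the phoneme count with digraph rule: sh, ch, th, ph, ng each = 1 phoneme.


Parsing 'phdrtaa' greedily, digraphs first:
  'ph' -> digraph (1 consonant phoneme) (phonemes so far: 1)
  'd' -> consonant phoneme (phonemes so far: 2)
  'r' -> consonant phoneme (phonemes so far: 3)
  't' -> consonant phoneme (phonemes so far: 4)
  'a' -> vowel phoneme (phonemes so far: 5)
  'a' -> vowel phoneme (phonemes so far: 6)
Total phonemes: 6

6


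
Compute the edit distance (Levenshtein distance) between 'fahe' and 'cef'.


Building DP table for s1='fahe' (len 4) and s2='cef' (len 3):
       c  e  f
    0  1  2  3
  f 1  1  2  2
  a 2  2  2  3
  h 3  3  3  3
  e 4  4  3  4
Edit distance = dp[4][3] = 4

4


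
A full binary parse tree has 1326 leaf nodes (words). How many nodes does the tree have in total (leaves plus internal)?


Leaf nodes (terminals): 1326
Internal nodes = n - 1 = 1326 - 1 = 1325
Total = leaves + internal = 1326 + 1325 = 2651

2651
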